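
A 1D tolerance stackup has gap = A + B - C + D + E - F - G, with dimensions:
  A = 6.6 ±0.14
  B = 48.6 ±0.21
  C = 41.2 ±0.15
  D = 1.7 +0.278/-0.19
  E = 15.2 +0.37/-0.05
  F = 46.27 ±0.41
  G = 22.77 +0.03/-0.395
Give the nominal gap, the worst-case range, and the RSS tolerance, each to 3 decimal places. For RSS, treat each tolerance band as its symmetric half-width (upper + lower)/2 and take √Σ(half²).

Stack each dimension's contribution:
  +A: nom +6.600 → Σnom=6.600; wc +0.140/-0.140 → slack +0.140/-0.140; half-tol=0.140, Σhalf²=0.019600
  +B: nom +48.600 → Σnom=55.200; wc +0.210/-0.210 → slack +0.350/-0.350; half-tol=0.210, Σhalf²=0.063700
  -C: nom -41.200 → Σnom=14.000; wc +0.150/-0.150 → slack +0.500/-0.500; half-tol=0.150, Σhalf²=0.086200
  +D: nom +1.700 → Σnom=15.700; wc +0.278/-0.190 → slack +0.778/-0.690; half-tol=0.234, Σhalf²=0.140956
  +E: nom +15.200 → Σnom=30.900; wc +0.370/-0.050 → slack +1.148/-0.740; half-tol=0.210, Σhalf²=0.185056
  -F: nom -46.270 → Σnom=-15.370; wc +0.410/-0.410 → slack +1.558/-1.150; half-tol=0.410, Σhalf²=0.353156
  -G: nom -22.770 → Σnom=-38.140; wc +0.395/-0.030 → slack +1.953/-1.180; half-tol=0.213, Σhalf²=0.398312
Nominal = -38.140. Worst-case = [-38.140 - 1.180, -38.140 + 1.953] = [-39.320, -36.187]. RSS = √0.398312 = 0.631.

nominal=-38.140 wc=[-39.320,-36.187] rss=0.631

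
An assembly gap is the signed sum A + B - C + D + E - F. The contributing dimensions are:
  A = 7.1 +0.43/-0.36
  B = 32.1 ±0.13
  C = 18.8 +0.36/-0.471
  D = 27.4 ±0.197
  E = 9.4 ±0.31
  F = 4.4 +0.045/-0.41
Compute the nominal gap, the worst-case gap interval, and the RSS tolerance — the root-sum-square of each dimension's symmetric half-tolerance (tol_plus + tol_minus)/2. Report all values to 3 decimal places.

nominal=52.800 wc=[51.398,54.748] rss=0.730

Stack each dimension's contribution:
  +A: nom +7.100 → Σnom=7.100; wc +0.430/-0.360 → slack +0.430/-0.360; half-tol=0.395, Σhalf²=0.156025
  +B: nom +32.100 → Σnom=39.200; wc +0.130/-0.130 → slack +0.560/-0.490; half-tol=0.130, Σhalf²=0.172925
  -C: nom -18.800 → Σnom=20.400; wc +0.471/-0.360 → slack +1.031/-0.850; half-tol=0.415, Σhalf²=0.345565
  +D: nom +27.400 → Σnom=47.800; wc +0.197/-0.197 → slack +1.228/-1.047; half-tol=0.197, Σhalf²=0.384374
  +E: nom +9.400 → Σnom=57.200; wc +0.310/-0.310 → slack +1.538/-1.357; half-tol=0.310, Σhalf²=0.480474
  -F: nom -4.400 → Σnom=52.800; wc +0.410/-0.045 → slack +1.948/-1.402; half-tol=0.227, Σhalf²=0.532231
Nominal = 52.800. Worst-case = [52.800 - 1.402, 52.800 + 1.948] = [51.398, 54.748]. RSS = √0.532231 = 0.730.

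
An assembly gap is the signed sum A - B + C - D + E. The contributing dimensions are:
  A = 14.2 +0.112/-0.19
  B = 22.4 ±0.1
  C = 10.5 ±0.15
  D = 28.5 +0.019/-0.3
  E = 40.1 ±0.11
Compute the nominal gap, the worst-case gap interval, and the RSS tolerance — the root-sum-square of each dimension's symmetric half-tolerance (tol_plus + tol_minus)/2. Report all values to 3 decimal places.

Stack each dimension's contribution:
  +A: nom +14.200 → Σnom=14.200; wc +0.112/-0.190 → slack +0.112/-0.190; half-tol=0.151, Σhalf²=0.022801
  -B: nom -22.400 → Σnom=-8.200; wc +0.100/-0.100 → slack +0.212/-0.290; half-tol=0.100, Σhalf²=0.032801
  +C: nom +10.500 → Σnom=2.300; wc +0.150/-0.150 → slack +0.362/-0.440; half-tol=0.150, Σhalf²=0.055301
  -D: nom -28.500 → Σnom=-26.200; wc +0.300/-0.019 → slack +0.662/-0.459; half-tol=0.160, Σhalf²=0.080741
  +E: nom +40.100 → Σnom=13.900; wc +0.110/-0.110 → slack +0.772/-0.569; half-tol=0.110, Σhalf²=0.092841
Nominal = 13.900. Worst-case = [13.900 - 0.569, 13.900 + 0.772] = [13.331, 14.672]. RSS = √0.092841 = 0.305.

nominal=13.900 wc=[13.331,14.672] rss=0.305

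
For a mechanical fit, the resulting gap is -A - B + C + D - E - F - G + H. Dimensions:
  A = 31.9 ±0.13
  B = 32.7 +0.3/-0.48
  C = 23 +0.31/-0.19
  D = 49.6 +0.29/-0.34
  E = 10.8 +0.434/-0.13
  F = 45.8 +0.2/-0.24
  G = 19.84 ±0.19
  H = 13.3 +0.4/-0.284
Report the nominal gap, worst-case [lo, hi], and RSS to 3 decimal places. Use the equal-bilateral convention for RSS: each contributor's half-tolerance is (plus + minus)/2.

nominal=-55.140 wc=[-57.208,-52.970] rss=0.782

Stack each dimension's contribution:
  -A: nom -31.900 → Σnom=-31.900; wc +0.130/-0.130 → slack +0.130/-0.130; half-tol=0.130, Σhalf²=0.016900
  -B: nom -32.700 → Σnom=-64.600; wc +0.480/-0.300 → slack +0.610/-0.430; half-tol=0.390, Σhalf²=0.169000
  +C: nom +23.000 → Σnom=-41.600; wc +0.310/-0.190 → slack +0.920/-0.620; half-tol=0.250, Σhalf²=0.231500
  +D: nom +49.600 → Σnom=8.000; wc +0.290/-0.340 → slack +1.210/-0.960; half-tol=0.315, Σhalf²=0.330725
  -E: nom -10.800 → Σnom=-2.800; wc +0.130/-0.434 → slack +1.340/-1.394; half-tol=0.282, Σhalf²=0.410249
  -F: nom -45.800 → Σnom=-48.600; wc +0.240/-0.200 → slack +1.580/-1.594; half-tol=0.220, Σhalf²=0.458649
  -G: nom -19.840 → Σnom=-68.440; wc +0.190/-0.190 → slack +1.770/-1.784; half-tol=0.190, Σhalf²=0.494749
  +H: nom +13.300 → Σnom=-55.140; wc +0.400/-0.284 → slack +2.170/-2.068; half-tol=0.342, Σhalf²=0.611713
Nominal = -55.140. Worst-case = [-55.140 - 2.068, -55.140 + 2.170] = [-57.208, -52.970]. RSS = √0.611713 = 0.782.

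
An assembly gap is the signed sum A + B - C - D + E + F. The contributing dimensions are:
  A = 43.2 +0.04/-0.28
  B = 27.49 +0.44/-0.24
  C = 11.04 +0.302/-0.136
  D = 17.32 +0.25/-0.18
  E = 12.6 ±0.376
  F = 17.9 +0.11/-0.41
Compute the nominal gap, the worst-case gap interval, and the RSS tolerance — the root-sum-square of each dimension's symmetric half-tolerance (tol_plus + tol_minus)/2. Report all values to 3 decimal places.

Stack each dimension's contribution:
  +A: nom +43.200 → Σnom=43.200; wc +0.040/-0.280 → slack +0.040/-0.280; half-tol=0.160, Σhalf²=0.025600
  +B: nom +27.490 → Σnom=70.690; wc +0.440/-0.240 → slack +0.480/-0.520; half-tol=0.340, Σhalf²=0.141200
  -C: nom -11.040 → Σnom=59.650; wc +0.136/-0.302 → slack +0.616/-0.822; half-tol=0.219, Σhalf²=0.189161
  -D: nom -17.320 → Σnom=42.330; wc +0.180/-0.250 → slack +0.796/-1.072; half-tol=0.215, Σhalf²=0.235386
  +E: nom +12.600 → Σnom=54.930; wc +0.376/-0.376 → slack +1.172/-1.448; half-tol=0.376, Σhalf²=0.376762
  +F: nom +17.900 → Σnom=72.830; wc +0.110/-0.410 → slack +1.282/-1.858; half-tol=0.260, Σhalf²=0.444362
Nominal = 72.830. Worst-case = [72.830 - 1.858, 72.830 + 1.282] = [70.972, 74.112]. RSS = √0.444362 = 0.667.

nominal=72.830 wc=[70.972,74.112] rss=0.667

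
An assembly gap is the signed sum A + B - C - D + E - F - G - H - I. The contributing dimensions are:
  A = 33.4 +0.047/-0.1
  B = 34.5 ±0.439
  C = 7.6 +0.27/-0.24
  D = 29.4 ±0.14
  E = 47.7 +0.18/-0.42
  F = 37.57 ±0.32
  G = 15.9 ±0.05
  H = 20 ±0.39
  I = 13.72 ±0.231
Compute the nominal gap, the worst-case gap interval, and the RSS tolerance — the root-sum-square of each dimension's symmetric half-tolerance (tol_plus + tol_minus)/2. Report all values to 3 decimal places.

Stack each dimension's contribution:
  +A: nom +33.400 → Σnom=33.400; wc +0.047/-0.100 → slack +0.047/-0.100; half-tol=0.074, Σhalf²=0.005402
  +B: nom +34.500 → Σnom=67.900; wc +0.439/-0.439 → slack +0.486/-0.539; half-tol=0.439, Σhalf²=0.198123
  -C: nom -7.600 → Σnom=60.300; wc +0.240/-0.270 → slack +0.726/-0.809; half-tol=0.255, Σhalf²=0.263148
  -D: nom -29.400 → Σnom=30.900; wc +0.140/-0.140 → slack +0.866/-0.949; half-tol=0.140, Σhalf²=0.282748
  +E: nom +47.700 → Σnom=78.600; wc +0.180/-0.420 → slack +1.046/-1.369; half-tol=0.300, Σhalf²=0.372748
  -F: nom -37.570 → Σnom=41.030; wc +0.320/-0.320 → slack +1.366/-1.689; half-tol=0.320, Σhalf²=0.475148
  -G: nom -15.900 → Σnom=25.130; wc +0.050/-0.050 → slack +1.416/-1.739; half-tol=0.050, Σhalf²=0.477648
  -H: nom -20.000 → Σnom=5.130; wc +0.390/-0.390 → slack +1.806/-2.129; half-tol=0.390, Σhalf²=0.629748
  -I: nom -13.720 → Σnom=-8.590; wc +0.231/-0.231 → slack +2.037/-2.360; half-tol=0.231, Σhalf²=0.683109
Nominal = -8.590. Worst-case = [-8.590 - 2.360, -8.590 + 2.037] = [-10.950, -6.553]. RSS = √0.683109 = 0.827.

nominal=-8.590 wc=[-10.950,-6.553] rss=0.827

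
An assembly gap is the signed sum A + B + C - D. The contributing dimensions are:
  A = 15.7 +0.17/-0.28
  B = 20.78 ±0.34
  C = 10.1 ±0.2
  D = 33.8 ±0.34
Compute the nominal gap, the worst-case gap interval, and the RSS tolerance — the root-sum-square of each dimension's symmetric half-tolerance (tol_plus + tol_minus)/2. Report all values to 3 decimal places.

Stack each dimension's contribution:
  +A: nom +15.700 → Σnom=15.700; wc +0.170/-0.280 → slack +0.170/-0.280; half-tol=0.225, Σhalf²=0.050625
  +B: nom +20.780 → Σnom=36.480; wc +0.340/-0.340 → slack +0.510/-0.620; half-tol=0.340, Σhalf²=0.166225
  +C: nom +10.100 → Σnom=46.580; wc +0.200/-0.200 → slack +0.710/-0.820; half-tol=0.200, Σhalf²=0.206225
  -D: nom -33.800 → Σnom=12.780; wc +0.340/-0.340 → slack +1.050/-1.160; half-tol=0.340, Σhalf²=0.321825
Nominal = 12.780. Worst-case = [12.780 - 1.160, 12.780 + 1.050] = [11.620, 13.830]. RSS = √0.321825 = 0.567.

nominal=12.780 wc=[11.620,13.830] rss=0.567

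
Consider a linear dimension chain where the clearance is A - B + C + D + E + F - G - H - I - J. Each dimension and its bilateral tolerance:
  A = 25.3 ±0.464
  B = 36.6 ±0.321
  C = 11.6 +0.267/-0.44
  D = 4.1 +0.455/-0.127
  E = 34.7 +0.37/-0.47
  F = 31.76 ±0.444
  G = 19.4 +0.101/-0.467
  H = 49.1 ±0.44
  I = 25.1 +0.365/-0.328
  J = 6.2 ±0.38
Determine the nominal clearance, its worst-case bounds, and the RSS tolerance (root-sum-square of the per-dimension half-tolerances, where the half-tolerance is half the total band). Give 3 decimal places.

Stack each dimension's contribution:
  +A: nom +25.300 → Σnom=25.300; wc +0.464/-0.464 → slack +0.464/-0.464; half-tol=0.464, Σhalf²=0.215296
  -B: nom -36.600 → Σnom=-11.300; wc +0.321/-0.321 → slack +0.785/-0.785; half-tol=0.321, Σhalf²=0.318337
  +C: nom +11.600 → Σnom=0.300; wc +0.267/-0.440 → slack +1.052/-1.225; half-tol=0.354, Σhalf²=0.443299
  +D: nom +4.100 → Σnom=4.400; wc +0.455/-0.127 → slack +1.507/-1.352; half-tol=0.291, Σhalf²=0.527980
  +E: nom +34.700 → Σnom=39.100; wc +0.370/-0.470 → slack +1.877/-1.822; half-tol=0.420, Σhalf²=0.704380
  +F: nom +31.760 → Σnom=70.860; wc +0.444/-0.444 → slack +2.321/-2.266; half-tol=0.444, Σhalf²=0.901516
  -G: nom -19.400 → Σnom=51.460; wc +0.467/-0.101 → slack +2.788/-2.367; half-tol=0.284, Σhalf²=0.982172
  -H: nom -49.100 → Σnom=2.360; wc +0.440/-0.440 → slack +3.228/-2.807; half-tol=0.440, Σhalf²=1.175772
  -I: nom -25.100 → Σnom=-22.740; wc +0.328/-0.365 → slack +3.556/-3.172; half-tol=0.347, Σhalf²=1.295835
  -J: nom -6.200 → Σnom=-28.940; wc +0.380/-0.380 → slack +3.936/-3.552; half-tol=0.380, Σhalf²=1.440235
Nominal = -28.940. Worst-case = [-28.940 - 3.552, -28.940 + 3.936] = [-32.492, -25.004]. RSS = √1.440235 = 1.200.

nominal=-28.940 wc=[-32.492,-25.004] rss=1.200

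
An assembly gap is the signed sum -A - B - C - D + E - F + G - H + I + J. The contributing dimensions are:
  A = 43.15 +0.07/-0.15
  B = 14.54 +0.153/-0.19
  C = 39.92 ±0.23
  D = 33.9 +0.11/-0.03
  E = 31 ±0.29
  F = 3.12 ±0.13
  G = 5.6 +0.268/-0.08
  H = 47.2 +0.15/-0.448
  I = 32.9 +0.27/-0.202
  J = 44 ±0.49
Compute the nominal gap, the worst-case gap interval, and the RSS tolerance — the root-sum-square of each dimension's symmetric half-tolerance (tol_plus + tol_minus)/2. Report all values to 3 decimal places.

Stack each dimension's contribution:
  -A: nom -43.150 → Σnom=-43.150; wc +0.150/-0.070 → slack +0.150/-0.070; half-tol=0.110, Σhalf²=0.012100
  -B: nom -14.540 → Σnom=-57.690; wc +0.190/-0.153 → slack +0.340/-0.223; half-tol=0.171, Σhalf²=0.041512
  -C: nom -39.920 → Σnom=-97.610; wc +0.230/-0.230 → slack +0.570/-0.453; half-tol=0.230, Σhalf²=0.094412
  -D: nom -33.900 → Σnom=-131.510; wc +0.030/-0.110 → slack +0.600/-0.563; half-tol=0.070, Σhalf²=0.099312
  +E: nom +31.000 → Σnom=-100.510; wc +0.290/-0.290 → slack +0.890/-0.853; half-tol=0.290, Σhalf²=0.183412
  -F: nom -3.120 → Σnom=-103.630; wc +0.130/-0.130 → slack +1.020/-0.983; half-tol=0.130, Σhalf²=0.200312
  +G: nom +5.600 → Σnom=-98.030; wc +0.268/-0.080 → slack +1.288/-1.063; half-tol=0.174, Σhalf²=0.230588
  -H: nom -47.200 → Σnom=-145.230; wc +0.448/-0.150 → slack +1.736/-1.213; half-tol=0.299, Σhalf²=0.319989
  +I: nom +32.900 → Σnom=-112.330; wc +0.270/-0.202 → slack +2.006/-1.415; half-tol=0.236, Σhalf²=0.375685
  +J: nom +44.000 → Σnom=-68.330; wc +0.490/-0.490 → slack +2.496/-1.905; half-tol=0.490, Σhalf²=0.615785
Nominal = -68.330. Worst-case = [-68.330 - 1.905, -68.330 + 2.496] = [-70.235, -65.834]. RSS = √0.615785 = 0.785.

nominal=-68.330 wc=[-70.235,-65.834] rss=0.785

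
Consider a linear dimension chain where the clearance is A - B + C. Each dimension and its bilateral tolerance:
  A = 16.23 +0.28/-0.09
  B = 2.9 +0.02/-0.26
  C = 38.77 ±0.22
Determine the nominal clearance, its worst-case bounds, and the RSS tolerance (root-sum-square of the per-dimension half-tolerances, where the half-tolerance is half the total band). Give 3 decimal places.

Stack each dimension's contribution:
  +A: nom +16.230 → Σnom=16.230; wc +0.280/-0.090 → slack +0.280/-0.090; half-tol=0.185, Σhalf²=0.034225
  -B: nom -2.900 → Σnom=13.330; wc +0.260/-0.020 → slack +0.540/-0.110; half-tol=0.140, Σhalf²=0.053825
  +C: nom +38.770 → Σnom=52.100; wc +0.220/-0.220 → slack +0.760/-0.330; half-tol=0.220, Σhalf²=0.102225
Nominal = 52.100. Worst-case = [52.100 - 0.330, 52.100 + 0.760] = [51.770, 52.860]. RSS = √0.102225 = 0.320.

nominal=52.100 wc=[51.770,52.860] rss=0.320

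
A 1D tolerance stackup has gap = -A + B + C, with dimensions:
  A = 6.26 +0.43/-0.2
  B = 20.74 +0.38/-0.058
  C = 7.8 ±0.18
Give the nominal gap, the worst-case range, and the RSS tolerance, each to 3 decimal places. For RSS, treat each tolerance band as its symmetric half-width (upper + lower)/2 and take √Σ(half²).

nominal=22.280 wc=[21.612,23.040] rss=0.424

Stack each dimension's contribution:
  -A: nom -6.260 → Σnom=-6.260; wc +0.200/-0.430 → slack +0.200/-0.430; half-tol=0.315, Σhalf²=0.099225
  +B: nom +20.740 → Σnom=14.480; wc +0.380/-0.058 → slack +0.580/-0.488; half-tol=0.219, Σhalf²=0.147186
  +C: nom +7.800 → Σnom=22.280; wc +0.180/-0.180 → slack +0.760/-0.668; half-tol=0.180, Σhalf²=0.179586
Nominal = 22.280. Worst-case = [22.280 - 0.668, 22.280 + 0.760] = [21.612, 23.040]. RSS = √0.179586 = 0.424.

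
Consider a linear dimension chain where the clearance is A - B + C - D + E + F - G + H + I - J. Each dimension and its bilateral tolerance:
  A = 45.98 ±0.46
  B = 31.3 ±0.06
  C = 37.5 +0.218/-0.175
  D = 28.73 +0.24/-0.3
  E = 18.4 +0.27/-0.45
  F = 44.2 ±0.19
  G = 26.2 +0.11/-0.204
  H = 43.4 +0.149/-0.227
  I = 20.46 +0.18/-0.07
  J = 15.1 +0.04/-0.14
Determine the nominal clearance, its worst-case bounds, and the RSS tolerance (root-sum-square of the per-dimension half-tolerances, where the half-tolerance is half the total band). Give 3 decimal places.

Stack each dimension's contribution:
  +A: nom +45.980 → Σnom=45.980; wc +0.460/-0.460 → slack +0.460/-0.460; half-tol=0.460, Σhalf²=0.211600
  -B: nom -31.300 → Σnom=14.680; wc +0.060/-0.060 → slack +0.520/-0.520; half-tol=0.060, Σhalf²=0.215200
  +C: nom +37.500 → Σnom=52.180; wc +0.218/-0.175 → slack +0.738/-0.695; half-tol=0.197, Σhalf²=0.253812
  -D: nom -28.730 → Σnom=23.450; wc +0.300/-0.240 → slack +1.038/-0.935; half-tol=0.270, Σhalf²=0.326712
  +E: nom +18.400 → Σnom=41.850; wc +0.270/-0.450 → slack +1.308/-1.385; half-tol=0.360, Σhalf²=0.456312
  +F: nom +44.200 → Σnom=86.050; wc +0.190/-0.190 → slack +1.498/-1.575; half-tol=0.190, Σhalf²=0.492412
  -G: nom -26.200 → Σnom=59.850; wc +0.204/-0.110 → slack +1.702/-1.685; half-tol=0.157, Σhalf²=0.517061
  +H: nom +43.400 → Σnom=103.250; wc +0.149/-0.227 → slack +1.851/-1.912; half-tol=0.188, Σhalf²=0.552405
  +I: nom +20.460 → Σnom=123.710; wc +0.180/-0.070 → slack +2.031/-1.982; half-tol=0.125, Σhalf²=0.568030
  -J: nom -15.100 → Σnom=108.610; wc +0.140/-0.040 → slack +2.171/-2.022; half-tol=0.090, Σhalf²=0.576130
Nominal = 108.610. Worst-case = [108.610 - 2.022, 108.610 + 2.171] = [106.588, 110.781]. RSS = √0.576130 = 0.759.

nominal=108.610 wc=[106.588,110.781] rss=0.759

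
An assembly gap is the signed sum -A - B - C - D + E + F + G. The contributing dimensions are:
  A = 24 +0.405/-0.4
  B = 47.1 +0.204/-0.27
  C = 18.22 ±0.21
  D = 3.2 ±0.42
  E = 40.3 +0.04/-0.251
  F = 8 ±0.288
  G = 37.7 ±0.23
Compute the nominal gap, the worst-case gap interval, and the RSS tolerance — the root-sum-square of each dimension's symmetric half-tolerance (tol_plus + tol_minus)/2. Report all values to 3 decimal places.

nominal=-6.520 wc=[-8.528,-4.662] rss=0.772

Stack each dimension's contribution:
  -A: nom -24.000 → Σnom=-24.000; wc +0.400/-0.405 → slack +0.400/-0.405; half-tol=0.403, Σhalf²=0.162006
  -B: nom -47.100 → Σnom=-71.100; wc +0.270/-0.204 → slack +0.670/-0.609; half-tol=0.237, Σhalf²=0.218175
  -C: nom -18.220 → Σnom=-89.320; wc +0.210/-0.210 → slack +0.880/-0.819; half-tol=0.210, Σhalf²=0.262275
  -D: nom -3.200 → Σnom=-92.520; wc +0.420/-0.420 → slack +1.300/-1.239; half-tol=0.420, Σhalf²=0.438675
  +E: nom +40.300 → Σnom=-52.220; wc +0.040/-0.251 → slack +1.340/-1.490; half-tol=0.145, Σhalf²=0.459845
  +F: nom +8.000 → Σnom=-44.220; wc +0.288/-0.288 → slack +1.628/-1.778; half-tol=0.288, Σhalf²=0.542789
  +G: nom +37.700 → Σnom=-6.520; wc +0.230/-0.230 → slack +1.858/-2.008; half-tol=0.230, Σhalf²=0.595689
Nominal = -6.520. Worst-case = [-6.520 - 2.008, -6.520 + 1.858] = [-8.528, -4.662]. RSS = √0.595689 = 0.772.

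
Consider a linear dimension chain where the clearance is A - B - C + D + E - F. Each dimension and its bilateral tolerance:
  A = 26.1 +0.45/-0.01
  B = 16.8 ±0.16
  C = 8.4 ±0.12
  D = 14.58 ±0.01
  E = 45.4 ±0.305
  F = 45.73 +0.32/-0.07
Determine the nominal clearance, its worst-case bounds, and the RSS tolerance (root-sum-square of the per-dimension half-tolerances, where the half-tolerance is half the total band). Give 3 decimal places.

Stack each dimension's contribution:
  +A: nom +26.100 → Σnom=26.100; wc +0.450/-0.010 → slack +0.450/-0.010; half-tol=0.230, Σhalf²=0.052900
  -B: nom -16.800 → Σnom=9.300; wc +0.160/-0.160 → slack +0.610/-0.170; half-tol=0.160, Σhalf²=0.078500
  -C: nom -8.400 → Σnom=0.900; wc +0.120/-0.120 → slack +0.730/-0.290; half-tol=0.120, Σhalf²=0.092900
  +D: nom +14.580 → Σnom=15.480; wc +0.010/-0.010 → slack +0.740/-0.300; half-tol=0.010, Σhalf²=0.093000
  +E: nom +45.400 → Σnom=60.880; wc +0.305/-0.305 → slack +1.045/-0.605; half-tol=0.305, Σhalf²=0.186025
  -F: nom -45.730 → Σnom=15.150; wc +0.070/-0.320 → slack +1.115/-0.925; half-tol=0.195, Σhalf²=0.224050
Nominal = 15.150. Worst-case = [15.150 - 0.925, 15.150 + 1.115] = [14.225, 16.265]. RSS = √0.224050 = 0.473.

nominal=15.150 wc=[14.225,16.265] rss=0.473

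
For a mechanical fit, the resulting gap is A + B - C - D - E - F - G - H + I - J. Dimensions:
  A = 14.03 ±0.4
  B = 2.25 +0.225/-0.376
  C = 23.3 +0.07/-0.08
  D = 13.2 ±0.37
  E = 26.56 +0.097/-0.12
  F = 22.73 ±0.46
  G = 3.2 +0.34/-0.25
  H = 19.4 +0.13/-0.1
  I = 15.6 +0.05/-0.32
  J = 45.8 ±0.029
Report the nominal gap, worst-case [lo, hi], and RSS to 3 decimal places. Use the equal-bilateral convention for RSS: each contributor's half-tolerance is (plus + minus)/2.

Stack each dimension's contribution:
  +A: nom +14.030 → Σnom=14.030; wc +0.400/-0.400 → slack +0.400/-0.400; half-tol=0.400, Σhalf²=0.160000
  +B: nom +2.250 → Σnom=16.280; wc +0.225/-0.376 → slack +0.625/-0.776; half-tol=0.300, Σhalf²=0.250300
  -C: nom -23.300 → Σnom=-7.020; wc +0.080/-0.070 → slack +0.705/-0.846; half-tol=0.075, Σhalf²=0.255925
  -D: nom -13.200 → Σnom=-20.220; wc +0.370/-0.370 → slack +1.075/-1.216; half-tol=0.370, Σhalf²=0.392825
  -E: nom -26.560 → Σnom=-46.780; wc +0.120/-0.097 → slack +1.195/-1.313; half-tol=0.108, Σhalf²=0.404597
  -F: nom -22.730 → Σnom=-69.510; wc +0.460/-0.460 → slack +1.655/-1.773; half-tol=0.460, Σhalf²=0.616197
  -G: nom -3.200 → Σnom=-72.710; wc +0.250/-0.340 → slack +1.905/-2.113; half-tol=0.295, Σhalf²=0.703222
  -H: nom -19.400 → Σnom=-92.110; wc +0.100/-0.130 → slack +2.005/-2.243; half-tol=0.115, Σhalf²=0.716448
  +I: nom +15.600 → Σnom=-76.510; wc +0.050/-0.320 → slack +2.055/-2.563; half-tol=0.185, Σhalf²=0.750672
  -J: nom -45.800 → Σnom=-122.310; wc +0.029/-0.029 → slack +2.084/-2.592; half-tol=0.029, Σhalf²=0.751513
Nominal = -122.310. Worst-case = [-122.310 - 2.592, -122.310 + 2.084] = [-124.902, -120.226]. RSS = √0.751513 = 0.867.

nominal=-122.310 wc=[-124.902,-120.226] rss=0.867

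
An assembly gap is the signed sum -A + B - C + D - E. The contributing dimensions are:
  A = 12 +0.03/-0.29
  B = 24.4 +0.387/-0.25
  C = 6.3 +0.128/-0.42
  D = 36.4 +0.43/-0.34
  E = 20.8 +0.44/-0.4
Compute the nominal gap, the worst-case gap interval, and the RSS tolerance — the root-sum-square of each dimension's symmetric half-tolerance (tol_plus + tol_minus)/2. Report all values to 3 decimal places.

Stack each dimension's contribution:
  -A: nom -12.000 → Σnom=-12.000; wc +0.290/-0.030 → slack +0.290/-0.030; half-tol=0.160, Σhalf²=0.025600
  +B: nom +24.400 → Σnom=12.400; wc +0.387/-0.250 → slack +0.677/-0.280; half-tol=0.319, Σhalf²=0.127042
  -C: nom -6.300 → Σnom=6.100; wc +0.420/-0.128 → slack +1.097/-0.408; half-tol=0.274, Σhalf²=0.202118
  +D: nom +36.400 → Σnom=42.500; wc +0.430/-0.340 → slack +1.527/-0.748; half-tol=0.385, Σhalf²=0.350343
  -E: nom -20.800 → Σnom=21.700; wc +0.400/-0.440 → slack +1.927/-1.188; half-tol=0.420, Σhalf²=0.526743
Nominal = 21.700. Worst-case = [21.700 - 1.188, 21.700 + 1.927] = [20.512, 23.627]. RSS = √0.526743 = 0.726.

nominal=21.700 wc=[20.512,23.627] rss=0.726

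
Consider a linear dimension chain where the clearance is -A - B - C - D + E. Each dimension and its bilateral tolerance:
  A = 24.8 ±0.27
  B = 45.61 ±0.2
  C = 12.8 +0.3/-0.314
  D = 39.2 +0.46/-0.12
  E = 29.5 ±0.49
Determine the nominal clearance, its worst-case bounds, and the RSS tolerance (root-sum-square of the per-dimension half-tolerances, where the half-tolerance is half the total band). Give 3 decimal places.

Stack each dimension's contribution:
  -A: nom -24.800 → Σnom=-24.800; wc +0.270/-0.270 → slack +0.270/-0.270; half-tol=0.270, Σhalf²=0.072900
  -B: nom -45.610 → Σnom=-70.410; wc +0.200/-0.200 → slack +0.470/-0.470; half-tol=0.200, Σhalf²=0.112900
  -C: nom -12.800 → Σnom=-83.210; wc +0.314/-0.300 → slack +0.784/-0.770; half-tol=0.307, Σhalf²=0.207149
  -D: nom -39.200 → Σnom=-122.410; wc +0.120/-0.460 → slack +0.904/-1.230; half-tol=0.290, Σhalf²=0.291249
  +E: nom +29.500 → Σnom=-92.910; wc +0.490/-0.490 → slack +1.394/-1.720; half-tol=0.490, Σhalf²=0.531349
Nominal = -92.910. Worst-case = [-92.910 - 1.720, -92.910 + 1.394] = [-94.630, -91.516]. RSS = √0.531349 = 0.729.

nominal=-92.910 wc=[-94.630,-91.516] rss=0.729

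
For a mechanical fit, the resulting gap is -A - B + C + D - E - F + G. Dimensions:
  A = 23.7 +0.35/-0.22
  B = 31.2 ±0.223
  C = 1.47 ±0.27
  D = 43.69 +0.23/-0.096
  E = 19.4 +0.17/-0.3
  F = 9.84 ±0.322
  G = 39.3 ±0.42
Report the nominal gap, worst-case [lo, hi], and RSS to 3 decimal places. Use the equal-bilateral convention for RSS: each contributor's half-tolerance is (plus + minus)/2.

nominal=0.320 wc=[-1.531,2.305] rss=0.752

Stack each dimension's contribution:
  -A: nom -23.700 → Σnom=-23.700; wc +0.220/-0.350 → slack +0.220/-0.350; half-tol=0.285, Σhalf²=0.081225
  -B: nom -31.200 → Σnom=-54.900; wc +0.223/-0.223 → slack +0.443/-0.573; half-tol=0.223, Σhalf²=0.130954
  +C: nom +1.470 → Σnom=-53.430; wc +0.270/-0.270 → slack +0.713/-0.843; half-tol=0.270, Σhalf²=0.203854
  +D: nom +43.690 → Σnom=-9.740; wc +0.230/-0.096 → slack +0.943/-0.939; half-tol=0.163, Σhalf²=0.230423
  -E: nom -19.400 → Σnom=-29.140; wc +0.300/-0.170 → slack +1.243/-1.109; half-tol=0.235, Σhalf²=0.285648
  -F: nom -9.840 → Σnom=-38.980; wc +0.322/-0.322 → slack +1.565/-1.431; half-tol=0.322, Σhalf²=0.389332
  +G: nom +39.300 → Σnom=0.320; wc +0.420/-0.420 → slack +1.985/-1.851; half-tol=0.420, Σhalf²=0.565732
Nominal = 0.320. Worst-case = [0.320 - 1.851, 0.320 + 1.985] = [-1.531, 2.305]. RSS = √0.565732 = 0.752.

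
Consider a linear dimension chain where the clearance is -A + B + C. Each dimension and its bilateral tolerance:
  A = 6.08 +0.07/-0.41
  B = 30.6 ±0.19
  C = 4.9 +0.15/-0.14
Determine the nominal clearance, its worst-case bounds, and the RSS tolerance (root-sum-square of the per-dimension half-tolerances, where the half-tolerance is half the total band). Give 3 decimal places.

nominal=29.420 wc=[29.020,30.170] rss=0.339

Stack each dimension's contribution:
  -A: nom -6.080 → Σnom=-6.080; wc +0.410/-0.070 → slack +0.410/-0.070; half-tol=0.240, Σhalf²=0.057600
  +B: nom +30.600 → Σnom=24.520; wc +0.190/-0.190 → slack +0.600/-0.260; half-tol=0.190, Σhalf²=0.093700
  +C: nom +4.900 → Σnom=29.420; wc +0.150/-0.140 → slack +0.750/-0.400; half-tol=0.145, Σhalf²=0.114725
Nominal = 29.420. Worst-case = [29.420 - 0.400, 29.420 + 0.750] = [29.020, 30.170]. RSS = √0.114725 = 0.339.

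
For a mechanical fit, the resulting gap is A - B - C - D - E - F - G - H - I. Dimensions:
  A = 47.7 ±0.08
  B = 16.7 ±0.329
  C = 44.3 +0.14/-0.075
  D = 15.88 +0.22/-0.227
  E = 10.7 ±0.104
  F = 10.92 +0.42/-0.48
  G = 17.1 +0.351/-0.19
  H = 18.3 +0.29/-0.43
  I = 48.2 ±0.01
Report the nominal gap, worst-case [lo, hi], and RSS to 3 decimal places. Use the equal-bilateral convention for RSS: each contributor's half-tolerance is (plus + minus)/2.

Stack each dimension's contribution:
  +A: nom +47.700 → Σnom=47.700; wc +0.080/-0.080 → slack +0.080/-0.080; half-tol=0.080, Σhalf²=0.006400
  -B: nom -16.700 → Σnom=31.000; wc +0.329/-0.329 → slack +0.409/-0.409; half-tol=0.329, Σhalf²=0.114641
  -C: nom -44.300 → Σnom=-13.300; wc +0.075/-0.140 → slack +0.484/-0.549; half-tol=0.108, Σhalf²=0.126197
  -D: nom -15.880 → Σnom=-29.180; wc +0.227/-0.220 → slack +0.711/-0.769; half-tol=0.224, Σhalf²=0.176150
  -E: nom -10.700 → Σnom=-39.880; wc +0.104/-0.104 → slack +0.815/-0.873; half-tol=0.104, Σhalf²=0.186966
  -F: nom -10.920 → Σnom=-50.800; wc +0.480/-0.420 → slack +1.295/-1.293; half-tol=0.450, Σhalf²=0.389465
  -G: nom -17.100 → Σnom=-67.900; wc +0.190/-0.351 → slack +1.485/-1.644; half-tol=0.270, Σhalf²=0.462636
  -H: nom -18.300 → Σnom=-86.200; wc +0.430/-0.290 → slack +1.915/-1.934; half-tol=0.360, Σhalf²=0.592236
  -I: nom -48.200 → Σnom=-134.400; wc +0.010/-0.010 → slack +1.925/-1.944; half-tol=0.010, Σhalf²=0.592336
Nominal = -134.400. Worst-case = [-134.400 - 1.944, -134.400 + 1.925] = [-136.344, -132.475]. RSS = √0.592336 = 0.770.

nominal=-134.400 wc=[-136.344,-132.475] rss=0.770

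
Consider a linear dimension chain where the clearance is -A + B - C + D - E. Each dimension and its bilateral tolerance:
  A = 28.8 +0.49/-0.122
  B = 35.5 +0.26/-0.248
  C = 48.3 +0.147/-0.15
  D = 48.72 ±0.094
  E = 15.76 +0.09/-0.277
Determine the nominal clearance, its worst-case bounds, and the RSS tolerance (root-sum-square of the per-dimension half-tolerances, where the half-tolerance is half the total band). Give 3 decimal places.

nominal=-8.640 wc=[-9.709,-7.737] rss=0.472

Stack each dimension's contribution:
  -A: nom -28.800 → Σnom=-28.800; wc +0.122/-0.490 → slack +0.122/-0.490; half-tol=0.306, Σhalf²=0.093636
  +B: nom +35.500 → Σnom=6.700; wc +0.260/-0.248 → slack +0.382/-0.738; half-tol=0.254, Σhalf²=0.158152
  -C: nom -48.300 → Σnom=-41.600; wc +0.150/-0.147 → slack +0.532/-0.885; half-tol=0.148, Σhalf²=0.180204
  +D: nom +48.720 → Σnom=7.120; wc +0.094/-0.094 → slack +0.626/-0.979; half-tol=0.094, Σhalf²=0.189040
  -E: nom -15.760 → Σnom=-8.640; wc +0.277/-0.090 → slack +0.903/-1.069; half-tol=0.183, Σhalf²=0.222713
Nominal = -8.640. Worst-case = [-8.640 - 1.069, -8.640 + 0.903] = [-9.709, -7.737]. RSS = √0.222713 = 0.472.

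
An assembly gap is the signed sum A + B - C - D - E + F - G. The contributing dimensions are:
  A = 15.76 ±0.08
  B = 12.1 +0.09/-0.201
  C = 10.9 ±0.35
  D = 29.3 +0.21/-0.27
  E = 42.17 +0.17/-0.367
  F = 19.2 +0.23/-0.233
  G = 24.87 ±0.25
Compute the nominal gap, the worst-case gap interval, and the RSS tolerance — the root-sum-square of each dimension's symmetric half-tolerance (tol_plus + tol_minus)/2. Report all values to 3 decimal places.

nominal=-60.180 wc=[-61.674,-58.543] rss=0.629

Stack each dimension's contribution:
  +A: nom +15.760 → Σnom=15.760; wc +0.080/-0.080 → slack +0.080/-0.080; half-tol=0.080, Σhalf²=0.006400
  +B: nom +12.100 → Σnom=27.860; wc +0.090/-0.201 → slack +0.170/-0.281; half-tol=0.146, Σhalf²=0.027570
  -C: nom -10.900 → Σnom=16.960; wc +0.350/-0.350 → slack +0.520/-0.631; half-tol=0.350, Σhalf²=0.150070
  -D: nom -29.300 → Σnom=-12.340; wc +0.270/-0.210 → slack +0.790/-0.841; half-tol=0.240, Σhalf²=0.207670
  -E: nom -42.170 → Σnom=-54.510; wc +0.367/-0.170 → slack +1.157/-1.011; half-tol=0.269, Σhalf²=0.279763
  +F: nom +19.200 → Σnom=-35.310; wc +0.230/-0.233 → slack +1.387/-1.244; half-tol=0.232, Σhalf²=0.333355
  -G: nom -24.870 → Σnom=-60.180; wc +0.250/-0.250 → slack +1.637/-1.494; half-tol=0.250, Σhalf²=0.395855
Nominal = -60.180. Worst-case = [-60.180 - 1.494, -60.180 + 1.637] = [-61.674, -58.543]. RSS = √0.395855 = 0.629.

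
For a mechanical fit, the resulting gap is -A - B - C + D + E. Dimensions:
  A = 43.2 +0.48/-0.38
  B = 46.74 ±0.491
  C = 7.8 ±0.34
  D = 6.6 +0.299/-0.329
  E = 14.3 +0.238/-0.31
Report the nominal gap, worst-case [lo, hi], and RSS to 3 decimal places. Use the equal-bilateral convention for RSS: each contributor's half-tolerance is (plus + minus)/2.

nominal=-76.840 wc=[-78.790,-75.092] rss=0.846

Stack each dimension's contribution:
  -A: nom -43.200 → Σnom=-43.200; wc +0.380/-0.480 → slack +0.380/-0.480; half-tol=0.430, Σhalf²=0.184900
  -B: nom -46.740 → Σnom=-89.940; wc +0.491/-0.491 → slack +0.871/-0.971; half-tol=0.491, Σhalf²=0.425981
  -C: nom -7.800 → Σnom=-97.740; wc +0.340/-0.340 → slack +1.211/-1.311; half-tol=0.340, Σhalf²=0.541581
  +D: nom +6.600 → Σnom=-91.140; wc +0.299/-0.329 → slack +1.510/-1.640; half-tol=0.314, Σhalf²=0.640177
  +E: nom +14.300 → Σnom=-76.840; wc +0.238/-0.310 → slack +1.748/-1.950; half-tol=0.274, Σhalf²=0.715253
Nominal = -76.840. Worst-case = [-76.840 - 1.950, -76.840 + 1.748] = [-78.790, -75.092]. RSS = √0.715253 = 0.846.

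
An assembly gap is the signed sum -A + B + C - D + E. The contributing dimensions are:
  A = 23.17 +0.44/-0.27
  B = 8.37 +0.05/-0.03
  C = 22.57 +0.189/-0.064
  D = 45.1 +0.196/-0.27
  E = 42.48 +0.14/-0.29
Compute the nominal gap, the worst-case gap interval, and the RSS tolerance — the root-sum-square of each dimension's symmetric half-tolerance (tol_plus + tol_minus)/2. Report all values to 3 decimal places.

nominal=5.150 wc=[4.130,6.069] rss=0.494

Stack each dimension's contribution:
  -A: nom -23.170 → Σnom=-23.170; wc +0.270/-0.440 → slack +0.270/-0.440; half-tol=0.355, Σhalf²=0.126025
  +B: nom +8.370 → Σnom=-14.800; wc +0.050/-0.030 → slack +0.320/-0.470; half-tol=0.040, Σhalf²=0.127625
  +C: nom +22.570 → Σnom=7.770; wc +0.189/-0.064 → slack +0.509/-0.534; half-tol=0.127, Σhalf²=0.143627
  -D: nom -45.100 → Σnom=-37.330; wc +0.270/-0.196 → slack +0.779/-0.730; half-tol=0.233, Σhalf²=0.197916
  +E: nom +42.480 → Σnom=5.150; wc +0.140/-0.290 → slack +0.919/-1.020; half-tol=0.215, Σhalf²=0.244141
Nominal = 5.150. Worst-case = [5.150 - 1.020, 5.150 + 0.919] = [4.130, 6.069]. RSS = √0.244141 = 0.494.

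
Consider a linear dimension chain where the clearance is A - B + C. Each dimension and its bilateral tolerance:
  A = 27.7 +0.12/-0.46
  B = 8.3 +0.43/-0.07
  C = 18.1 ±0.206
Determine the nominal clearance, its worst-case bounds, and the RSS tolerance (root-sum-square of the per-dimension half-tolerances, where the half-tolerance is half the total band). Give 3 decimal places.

Stack each dimension's contribution:
  +A: nom +27.700 → Σnom=27.700; wc +0.120/-0.460 → slack +0.120/-0.460; half-tol=0.290, Σhalf²=0.084100
  -B: nom -8.300 → Σnom=19.400; wc +0.070/-0.430 → slack +0.190/-0.890; half-tol=0.250, Σhalf²=0.146600
  +C: nom +18.100 → Σnom=37.500; wc +0.206/-0.206 → slack +0.396/-1.096; half-tol=0.206, Σhalf²=0.189036
Nominal = 37.500. Worst-case = [37.500 - 1.096, 37.500 + 0.396] = [36.404, 37.896]. RSS = √0.189036 = 0.435.

nominal=37.500 wc=[36.404,37.896] rss=0.435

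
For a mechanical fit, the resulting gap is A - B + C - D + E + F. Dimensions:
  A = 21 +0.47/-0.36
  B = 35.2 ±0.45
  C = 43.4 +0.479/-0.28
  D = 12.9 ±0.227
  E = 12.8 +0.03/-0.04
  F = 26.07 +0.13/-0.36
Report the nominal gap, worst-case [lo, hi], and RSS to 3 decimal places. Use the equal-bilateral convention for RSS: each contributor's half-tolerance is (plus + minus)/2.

Stack each dimension's contribution:
  +A: nom +21.000 → Σnom=21.000; wc +0.470/-0.360 → slack +0.470/-0.360; half-tol=0.415, Σhalf²=0.172225
  -B: nom -35.200 → Σnom=-14.200; wc +0.450/-0.450 → slack +0.920/-0.810; half-tol=0.450, Σhalf²=0.374725
  +C: nom +43.400 → Σnom=29.200; wc +0.479/-0.280 → slack +1.399/-1.090; half-tol=0.380, Σhalf²=0.518745
  -D: nom -12.900 → Σnom=16.300; wc +0.227/-0.227 → slack +1.626/-1.317; half-tol=0.227, Σhalf²=0.570274
  +E: nom +12.800 → Σnom=29.100; wc +0.030/-0.040 → slack +1.656/-1.357; half-tol=0.035, Σhalf²=0.571499
  +F: nom +26.070 → Σnom=55.170; wc +0.130/-0.360 → slack +1.786/-1.717; half-tol=0.245, Σhalf²=0.631524
Nominal = 55.170. Worst-case = [55.170 - 1.717, 55.170 + 1.786] = [53.453, 56.956]. RSS = √0.631524 = 0.795.

nominal=55.170 wc=[53.453,56.956] rss=0.795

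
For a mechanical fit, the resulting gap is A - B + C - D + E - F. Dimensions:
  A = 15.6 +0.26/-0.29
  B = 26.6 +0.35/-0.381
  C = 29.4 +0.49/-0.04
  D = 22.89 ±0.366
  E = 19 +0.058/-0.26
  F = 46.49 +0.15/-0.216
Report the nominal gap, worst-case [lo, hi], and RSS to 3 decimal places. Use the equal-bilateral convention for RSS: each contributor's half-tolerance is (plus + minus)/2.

nominal=-31.980 wc=[-33.436,-30.209] rss=0.687

Stack each dimension's contribution:
  +A: nom +15.600 → Σnom=15.600; wc +0.260/-0.290 → slack +0.260/-0.290; half-tol=0.275, Σhalf²=0.075625
  -B: nom -26.600 → Σnom=-11.000; wc +0.381/-0.350 → slack +0.641/-0.640; half-tol=0.365, Σhalf²=0.209215
  +C: nom +29.400 → Σnom=18.400; wc +0.490/-0.040 → slack +1.131/-0.680; half-tol=0.265, Σhalf²=0.279440
  -D: nom -22.890 → Σnom=-4.490; wc +0.366/-0.366 → slack +1.497/-1.046; half-tol=0.366, Σhalf²=0.413396
  +E: nom +19.000 → Σnom=14.510; wc +0.058/-0.260 → slack +1.555/-1.306; half-tol=0.159, Σhalf²=0.438677
  -F: nom -46.490 → Σnom=-31.980; wc +0.216/-0.150 → slack +1.771/-1.456; half-tol=0.183, Σhalf²=0.472166
Nominal = -31.980. Worst-case = [-31.980 - 1.456, -31.980 + 1.771] = [-33.436, -30.209]. RSS = √0.472166 = 0.687.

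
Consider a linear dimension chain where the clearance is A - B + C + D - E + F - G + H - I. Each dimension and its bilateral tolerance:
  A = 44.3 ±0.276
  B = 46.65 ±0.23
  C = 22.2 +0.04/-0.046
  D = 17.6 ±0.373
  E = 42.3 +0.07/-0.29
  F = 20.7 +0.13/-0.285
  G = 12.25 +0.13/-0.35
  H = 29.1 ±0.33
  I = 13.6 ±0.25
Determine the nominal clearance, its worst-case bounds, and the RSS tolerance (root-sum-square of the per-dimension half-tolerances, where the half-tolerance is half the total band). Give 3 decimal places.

Stack each dimension's contribution:
  +A: nom +44.300 → Σnom=44.300; wc +0.276/-0.276 → slack +0.276/-0.276; half-tol=0.276, Σhalf²=0.076176
  -B: nom -46.650 → Σnom=-2.350; wc +0.230/-0.230 → slack +0.506/-0.506; half-tol=0.230, Σhalf²=0.129076
  +C: nom +22.200 → Σnom=19.850; wc +0.040/-0.046 → slack +0.546/-0.552; half-tol=0.043, Σhalf²=0.130925
  +D: nom +17.600 → Σnom=37.450; wc +0.373/-0.373 → slack +0.919/-0.925; half-tol=0.373, Σhalf²=0.270054
  -E: nom -42.300 → Σnom=-4.850; wc +0.290/-0.070 → slack +1.209/-0.995; half-tol=0.180, Σhalf²=0.302454
  +F: nom +20.700 → Σnom=15.850; wc +0.130/-0.285 → slack +1.339/-1.280; half-tol=0.207, Σhalf²=0.345510
  -G: nom -12.250 → Σnom=3.600; wc +0.350/-0.130 → slack +1.689/-1.410; half-tol=0.240, Σhalf²=0.403110
  +H: nom +29.100 → Σnom=32.700; wc +0.330/-0.330 → slack +2.019/-1.740; half-tol=0.330, Σhalf²=0.512010
  -I: nom -13.600 → Σnom=19.100; wc +0.250/-0.250 → slack +2.269/-1.990; half-tol=0.250, Σhalf²=0.574510
Nominal = 19.100. Worst-case = [19.100 - 1.990, 19.100 + 2.269] = [17.110, 21.369]. RSS = √0.574510 = 0.758.

nominal=19.100 wc=[17.110,21.369] rss=0.758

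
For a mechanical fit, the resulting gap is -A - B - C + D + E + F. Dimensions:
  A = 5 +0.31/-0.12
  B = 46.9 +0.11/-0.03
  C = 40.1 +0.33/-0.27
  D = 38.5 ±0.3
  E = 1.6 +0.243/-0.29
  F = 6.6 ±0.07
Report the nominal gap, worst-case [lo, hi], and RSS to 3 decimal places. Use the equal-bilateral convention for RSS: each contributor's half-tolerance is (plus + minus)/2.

nominal=-45.300 wc=[-46.710,-44.267] rss=0.554

Stack each dimension's contribution:
  -A: nom -5.000 → Σnom=-5.000; wc +0.120/-0.310 → slack +0.120/-0.310; half-tol=0.215, Σhalf²=0.046225
  -B: nom -46.900 → Σnom=-51.900; wc +0.030/-0.110 → slack +0.150/-0.420; half-tol=0.070, Σhalf²=0.051125
  -C: nom -40.100 → Σnom=-92.000; wc +0.270/-0.330 → slack +0.420/-0.750; half-tol=0.300, Σhalf²=0.141125
  +D: nom +38.500 → Σnom=-53.500; wc +0.300/-0.300 → slack +0.720/-1.050; half-tol=0.300, Σhalf²=0.231125
  +E: nom +1.600 → Σnom=-51.900; wc +0.243/-0.290 → slack +0.963/-1.340; half-tol=0.266, Σhalf²=0.302147
  +F: nom +6.600 → Σnom=-45.300; wc +0.070/-0.070 → slack +1.033/-1.410; half-tol=0.070, Σhalf²=0.307047
Nominal = -45.300. Worst-case = [-45.300 - 1.410, -45.300 + 1.033] = [-46.710, -44.267]. RSS = √0.307047 = 0.554.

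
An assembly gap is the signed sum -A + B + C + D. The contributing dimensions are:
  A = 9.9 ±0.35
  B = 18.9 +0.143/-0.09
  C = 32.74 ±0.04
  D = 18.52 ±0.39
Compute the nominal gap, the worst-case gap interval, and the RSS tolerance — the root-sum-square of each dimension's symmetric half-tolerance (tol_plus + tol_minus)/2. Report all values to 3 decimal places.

Stack each dimension's contribution:
  -A: nom -9.900 → Σnom=-9.900; wc +0.350/-0.350 → slack +0.350/-0.350; half-tol=0.350, Σhalf²=0.122500
  +B: nom +18.900 → Σnom=9.000; wc +0.143/-0.090 → slack +0.493/-0.440; half-tol=0.116, Σhalf²=0.136072
  +C: nom +32.740 → Σnom=41.740; wc +0.040/-0.040 → slack +0.533/-0.480; half-tol=0.040, Σhalf²=0.137672
  +D: nom +18.520 → Σnom=60.260; wc +0.390/-0.390 → slack +0.923/-0.870; half-tol=0.390, Σhalf²=0.289772
Nominal = 60.260. Worst-case = [60.260 - 0.870, 60.260 + 0.923] = [59.390, 61.183]. RSS = √0.289772 = 0.538.

nominal=60.260 wc=[59.390,61.183] rss=0.538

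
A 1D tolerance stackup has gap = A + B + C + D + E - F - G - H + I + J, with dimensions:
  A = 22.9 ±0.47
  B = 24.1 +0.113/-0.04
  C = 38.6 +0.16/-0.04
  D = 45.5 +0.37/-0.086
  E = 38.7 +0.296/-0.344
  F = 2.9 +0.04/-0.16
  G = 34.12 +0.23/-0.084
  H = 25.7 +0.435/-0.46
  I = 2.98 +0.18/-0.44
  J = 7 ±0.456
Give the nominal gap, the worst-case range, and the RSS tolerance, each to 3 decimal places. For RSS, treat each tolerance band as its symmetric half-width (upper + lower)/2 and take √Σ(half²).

Stack each dimension's contribution:
  +A: nom +22.900 → Σnom=22.900; wc +0.470/-0.470 → slack +0.470/-0.470; half-tol=0.470, Σhalf²=0.220900
  +B: nom +24.100 → Σnom=47.000; wc +0.113/-0.040 → slack +0.583/-0.510; half-tol=0.076, Σhalf²=0.226752
  +C: nom +38.600 → Σnom=85.600; wc +0.160/-0.040 → slack +0.743/-0.550; half-tol=0.100, Σhalf²=0.236752
  +D: nom +45.500 → Σnom=131.100; wc +0.370/-0.086 → slack +1.113/-0.636; half-tol=0.228, Σhalf²=0.288736
  +E: nom +38.700 → Σnom=169.800; wc +0.296/-0.344 → slack +1.409/-0.980; half-tol=0.320, Σhalf²=0.391136
  -F: nom -2.900 → Σnom=166.900; wc +0.160/-0.040 → slack +1.569/-1.020; half-tol=0.100, Σhalf²=0.401136
  -G: nom -34.120 → Σnom=132.780; wc +0.084/-0.230 → slack +1.653/-1.250; half-tol=0.157, Σhalf²=0.425785
  -H: nom -25.700 → Σnom=107.080; wc +0.460/-0.435 → slack +2.113/-1.685; half-tol=0.448, Σhalf²=0.626041
  +I: nom +2.980 → Σnom=110.060; wc +0.180/-0.440 → slack +2.293/-2.125; half-tol=0.310, Σhalf²=0.722141
  +J: nom +7.000 → Σnom=117.060; wc +0.456/-0.456 → slack +2.749/-2.581; half-tol=0.456, Σhalf²=0.930077
Nominal = 117.060. Worst-case = [117.060 - 2.581, 117.060 + 2.749] = [114.479, 119.809]. RSS = √0.930077 = 0.964.

nominal=117.060 wc=[114.479,119.809] rss=0.964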